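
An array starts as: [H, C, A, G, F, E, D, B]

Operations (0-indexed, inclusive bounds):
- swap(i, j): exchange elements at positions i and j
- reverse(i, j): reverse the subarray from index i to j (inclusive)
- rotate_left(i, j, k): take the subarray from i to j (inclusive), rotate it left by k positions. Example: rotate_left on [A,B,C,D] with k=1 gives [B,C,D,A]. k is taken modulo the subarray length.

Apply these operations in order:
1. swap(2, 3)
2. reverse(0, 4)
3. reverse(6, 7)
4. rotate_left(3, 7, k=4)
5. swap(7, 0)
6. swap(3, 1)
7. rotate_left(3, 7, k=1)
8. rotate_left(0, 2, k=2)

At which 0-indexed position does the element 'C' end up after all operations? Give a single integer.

Answer: 3

Derivation:
After 1 (swap(2, 3)): [H, C, G, A, F, E, D, B]
After 2 (reverse(0, 4)): [F, A, G, C, H, E, D, B]
After 3 (reverse(6, 7)): [F, A, G, C, H, E, B, D]
After 4 (rotate_left(3, 7, k=4)): [F, A, G, D, C, H, E, B]
After 5 (swap(7, 0)): [B, A, G, D, C, H, E, F]
After 6 (swap(3, 1)): [B, D, G, A, C, H, E, F]
After 7 (rotate_left(3, 7, k=1)): [B, D, G, C, H, E, F, A]
After 8 (rotate_left(0, 2, k=2)): [G, B, D, C, H, E, F, A]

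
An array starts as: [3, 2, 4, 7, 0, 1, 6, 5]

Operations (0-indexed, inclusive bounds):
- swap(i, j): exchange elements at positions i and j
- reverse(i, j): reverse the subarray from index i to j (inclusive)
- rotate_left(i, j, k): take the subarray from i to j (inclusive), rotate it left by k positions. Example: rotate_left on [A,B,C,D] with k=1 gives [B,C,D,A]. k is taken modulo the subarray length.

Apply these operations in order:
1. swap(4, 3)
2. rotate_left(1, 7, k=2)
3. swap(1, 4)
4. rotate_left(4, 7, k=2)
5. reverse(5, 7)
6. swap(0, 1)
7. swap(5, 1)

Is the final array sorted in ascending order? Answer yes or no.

Answer: no

Derivation:
After 1 (swap(4, 3)): [3, 2, 4, 0, 7, 1, 6, 5]
After 2 (rotate_left(1, 7, k=2)): [3, 0, 7, 1, 6, 5, 2, 4]
After 3 (swap(1, 4)): [3, 6, 7, 1, 0, 5, 2, 4]
After 4 (rotate_left(4, 7, k=2)): [3, 6, 7, 1, 2, 4, 0, 5]
After 5 (reverse(5, 7)): [3, 6, 7, 1, 2, 5, 0, 4]
After 6 (swap(0, 1)): [6, 3, 7, 1, 2, 5, 0, 4]
After 7 (swap(5, 1)): [6, 5, 7, 1, 2, 3, 0, 4]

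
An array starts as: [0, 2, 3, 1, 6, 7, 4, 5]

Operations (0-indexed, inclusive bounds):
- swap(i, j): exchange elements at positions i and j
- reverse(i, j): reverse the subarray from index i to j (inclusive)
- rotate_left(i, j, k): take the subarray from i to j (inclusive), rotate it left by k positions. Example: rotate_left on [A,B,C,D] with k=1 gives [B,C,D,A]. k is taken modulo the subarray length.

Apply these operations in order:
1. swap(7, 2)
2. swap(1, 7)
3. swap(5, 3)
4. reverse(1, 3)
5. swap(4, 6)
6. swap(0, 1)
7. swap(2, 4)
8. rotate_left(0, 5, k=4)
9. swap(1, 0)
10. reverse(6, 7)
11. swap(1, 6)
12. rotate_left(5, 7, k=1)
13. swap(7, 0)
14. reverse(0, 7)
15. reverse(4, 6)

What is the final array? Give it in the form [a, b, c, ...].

Answer: [1, 6, 5, 4, 2, 7, 0, 3]

Derivation:
After 1 (swap(7, 2)): [0, 2, 5, 1, 6, 7, 4, 3]
After 2 (swap(1, 7)): [0, 3, 5, 1, 6, 7, 4, 2]
After 3 (swap(5, 3)): [0, 3, 5, 7, 6, 1, 4, 2]
After 4 (reverse(1, 3)): [0, 7, 5, 3, 6, 1, 4, 2]
After 5 (swap(4, 6)): [0, 7, 5, 3, 4, 1, 6, 2]
After 6 (swap(0, 1)): [7, 0, 5, 3, 4, 1, 6, 2]
After 7 (swap(2, 4)): [7, 0, 4, 3, 5, 1, 6, 2]
After 8 (rotate_left(0, 5, k=4)): [5, 1, 7, 0, 4, 3, 6, 2]
After 9 (swap(1, 0)): [1, 5, 7, 0, 4, 3, 6, 2]
After 10 (reverse(6, 7)): [1, 5, 7, 0, 4, 3, 2, 6]
After 11 (swap(1, 6)): [1, 2, 7, 0, 4, 3, 5, 6]
After 12 (rotate_left(5, 7, k=1)): [1, 2, 7, 0, 4, 5, 6, 3]
After 13 (swap(7, 0)): [3, 2, 7, 0, 4, 5, 6, 1]
After 14 (reverse(0, 7)): [1, 6, 5, 4, 0, 7, 2, 3]
After 15 (reverse(4, 6)): [1, 6, 5, 4, 2, 7, 0, 3]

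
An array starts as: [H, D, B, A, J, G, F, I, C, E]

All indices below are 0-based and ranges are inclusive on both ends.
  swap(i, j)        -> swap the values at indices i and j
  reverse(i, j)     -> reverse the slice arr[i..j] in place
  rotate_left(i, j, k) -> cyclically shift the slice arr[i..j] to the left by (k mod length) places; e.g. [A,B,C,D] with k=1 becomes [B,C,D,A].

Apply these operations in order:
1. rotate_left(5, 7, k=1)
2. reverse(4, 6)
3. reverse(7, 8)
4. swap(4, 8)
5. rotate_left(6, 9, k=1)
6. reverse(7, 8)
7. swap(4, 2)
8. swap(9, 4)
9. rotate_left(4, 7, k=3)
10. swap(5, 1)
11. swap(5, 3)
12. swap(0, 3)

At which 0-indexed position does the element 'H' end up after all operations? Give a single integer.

After 1 (rotate_left(5, 7, k=1)): [H, D, B, A, J, F, I, G, C, E]
After 2 (reverse(4, 6)): [H, D, B, A, I, F, J, G, C, E]
After 3 (reverse(7, 8)): [H, D, B, A, I, F, J, C, G, E]
After 4 (swap(4, 8)): [H, D, B, A, G, F, J, C, I, E]
After 5 (rotate_left(6, 9, k=1)): [H, D, B, A, G, F, C, I, E, J]
After 6 (reverse(7, 8)): [H, D, B, A, G, F, C, E, I, J]
After 7 (swap(4, 2)): [H, D, G, A, B, F, C, E, I, J]
After 8 (swap(9, 4)): [H, D, G, A, J, F, C, E, I, B]
After 9 (rotate_left(4, 7, k=3)): [H, D, G, A, E, J, F, C, I, B]
After 10 (swap(5, 1)): [H, J, G, A, E, D, F, C, I, B]
After 11 (swap(5, 3)): [H, J, G, D, E, A, F, C, I, B]
After 12 (swap(0, 3)): [D, J, G, H, E, A, F, C, I, B]

Answer: 3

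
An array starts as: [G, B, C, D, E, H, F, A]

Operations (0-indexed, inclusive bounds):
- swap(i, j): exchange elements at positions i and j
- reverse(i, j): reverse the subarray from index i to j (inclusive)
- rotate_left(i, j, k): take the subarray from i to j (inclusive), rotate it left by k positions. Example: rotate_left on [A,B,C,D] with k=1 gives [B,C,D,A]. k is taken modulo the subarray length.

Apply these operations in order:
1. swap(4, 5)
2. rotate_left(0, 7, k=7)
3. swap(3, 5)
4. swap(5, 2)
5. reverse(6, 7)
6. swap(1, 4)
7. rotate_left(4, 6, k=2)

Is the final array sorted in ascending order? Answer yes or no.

After 1 (swap(4, 5)): [G, B, C, D, H, E, F, A]
After 2 (rotate_left(0, 7, k=7)): [A, G, B, C, D, H, E, F]
After 3 (swap(3, 5)): [A, G, B, H, D, C, E, F]
After 4 (swap(5, 2)): [A, G, C, H, D, B, E, F]
After 5 (reverse(6, 7)): [A, G, C, H, D, B, F, E]
After 6 (swap(1, 4)): [A, D, C, H, G, B, F, E]
After 7 (rotate_left(4, 6, k=2)): [A, D, C, H, F, G, B, E]

Answer: no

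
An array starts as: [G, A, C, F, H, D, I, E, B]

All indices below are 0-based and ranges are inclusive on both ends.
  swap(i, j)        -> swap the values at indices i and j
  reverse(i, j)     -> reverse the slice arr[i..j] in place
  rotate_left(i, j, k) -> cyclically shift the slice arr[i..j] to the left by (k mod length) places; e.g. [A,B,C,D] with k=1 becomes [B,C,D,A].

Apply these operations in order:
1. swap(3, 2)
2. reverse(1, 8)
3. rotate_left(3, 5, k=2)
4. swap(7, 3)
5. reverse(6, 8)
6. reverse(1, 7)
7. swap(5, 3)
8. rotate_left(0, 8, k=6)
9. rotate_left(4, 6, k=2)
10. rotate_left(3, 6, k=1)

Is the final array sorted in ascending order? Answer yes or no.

Answer: no

Derivation:
After 1 (swap(3, 2)): [G, A, F, C, H, D, I, E, B]
After 2 (reverse(1, 8)): [G, B, E, I, D, H, C, F, A]
After 3 (rotate_left(3, 5, k=2)): [G, B, E, H, I, D, C, F, A]
After 4 (swap(7, 3)): [G, B, E, F, I, D, C, H, A]
After 5 (reverse(6, 8)): [G, B, E, F, I, D, A, H, C]
After 6 (reverse(1, 7)): [G, H, A, D, I, F, E, B, C]
After 7 (swap(5, 3)): [G, H, A, F, I, D, E, B, C]
After 8 (rotate_left(0, 8, k=6)): [E, B, C, G, H, A, F, I, D]
After 9 (rotate_left(4, 6, k=2)): [E, B, C, G, F, H, A, I, D]
After 10 (rotate_left(3, 6, k=1)): [E, B, C, F, H, A, G, I, D]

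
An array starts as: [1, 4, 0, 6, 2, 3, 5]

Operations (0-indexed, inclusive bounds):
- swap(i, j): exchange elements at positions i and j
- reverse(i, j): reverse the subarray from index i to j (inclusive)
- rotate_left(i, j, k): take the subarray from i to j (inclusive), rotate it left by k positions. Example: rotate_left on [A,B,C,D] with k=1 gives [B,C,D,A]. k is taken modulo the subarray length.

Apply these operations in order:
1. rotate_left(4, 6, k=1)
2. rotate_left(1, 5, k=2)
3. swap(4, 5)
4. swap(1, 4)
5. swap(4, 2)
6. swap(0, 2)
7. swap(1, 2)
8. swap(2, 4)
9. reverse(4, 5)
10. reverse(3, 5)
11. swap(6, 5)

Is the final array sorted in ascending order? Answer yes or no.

After 1 (rotate_left(4, 6, k=1)): [1, 4, 0, 6, 3, 5, 2]
After 2 (rotate_left(1, 5, k=2)): [1, 6, 3, 5, 4, 0, 2]
After 3 (swap(4, 5)): [1, 6, 3, 5, 0, 4, 2]
After 4 (swap(1, 4)): [1, 0, 3, 5, 6, 4, 2]
After 5 (swap(4, 2)): [1, 0, 6, 5, 3, 4, 2]
After 6 (swap(0, 2)): [6, 0, 1, 5, 3, 4, 2]
After 7 (swap(1, 2)): [6, 1, 0, 5, 3, 4, 2]
After 8 (swap(2, 4)): [6, 1, 3, 5, 0, 4, 2]
After 9 (reverse(4, 5)): [6, 1, 3, 5, 4, 0, 2]
After 10 (reverse(3, 5)): [6, 1, 3, 0, 4, 5, 2]
After 11 (swap(6, 5)): [6, 1, 3, 0, 4, 2, 5]

Answer: no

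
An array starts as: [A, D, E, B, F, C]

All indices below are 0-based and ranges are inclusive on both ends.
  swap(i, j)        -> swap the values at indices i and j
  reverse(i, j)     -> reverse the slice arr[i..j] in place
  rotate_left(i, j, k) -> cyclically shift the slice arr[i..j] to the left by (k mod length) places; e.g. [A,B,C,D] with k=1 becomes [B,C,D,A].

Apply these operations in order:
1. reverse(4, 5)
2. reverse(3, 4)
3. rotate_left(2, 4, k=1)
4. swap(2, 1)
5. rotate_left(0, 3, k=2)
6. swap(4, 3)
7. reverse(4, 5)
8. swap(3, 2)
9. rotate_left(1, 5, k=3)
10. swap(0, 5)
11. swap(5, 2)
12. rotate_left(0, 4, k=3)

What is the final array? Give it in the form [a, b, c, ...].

After 1 (reverse(4, 5)): [A, D, E, B, C, F]
After 2 (reverse(3, 4)): [A, D, E, C, B, F]
After 3 (rotate_left(2, 4, k=1)): [A, D, C, B, E, F]
After 4 (swap(2, 1)): [A, C, D, B, E, F]
After 5 (rotate_left(0, 3, k=2)): [D, B, A, C, E, F]
After 6 (swap(4, 3)): [D, B, A, E, C, F]
After 7 (reverse(4, 5)): [D, B, A, E, F, C]
After 8 (swap(3, 2)): [D, B, E, A, F, C]
After 9 (rotate_left(1, 5, k=3)): [D, F, C, B, E, A]
After 10 (swap(0, 5)): [A, F, C, B, E, D]
After 11 (swap(5, 2)): [A, F, D, B, E, C]
After 12 (rotate_left(0, 4, k=3)): [B, E, A, F, D, C]

Answer: [B, E, A, F, D, C]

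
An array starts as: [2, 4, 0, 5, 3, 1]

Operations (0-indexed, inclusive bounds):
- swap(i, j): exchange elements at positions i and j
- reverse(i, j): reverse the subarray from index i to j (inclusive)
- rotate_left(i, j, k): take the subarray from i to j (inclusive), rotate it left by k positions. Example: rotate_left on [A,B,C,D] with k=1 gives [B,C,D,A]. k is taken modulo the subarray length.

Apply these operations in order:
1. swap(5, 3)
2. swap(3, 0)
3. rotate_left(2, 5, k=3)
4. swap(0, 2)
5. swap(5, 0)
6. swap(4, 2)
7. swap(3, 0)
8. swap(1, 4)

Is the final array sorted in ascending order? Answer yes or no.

Answer: yes

Derivation:
After 1 (swap(5, 3)): [2, 4, 0, 1, 3, 5]
After 2 (swap(3, 0)): [1, 4, 0, 2, 3, 5]
After 3 (rotate_left(2, 5, k=3)): [1, 4, 5, 0, 2, 3]
After 4 (swap(0, 2)): [5, 4, 1, 0, 2, 3]
After 5 (swap(5, 0)): [3, 4, 1, 0, 2, 5]
After 6 (swap(4, 2)): [3, 4, 2, 0, 1, 5]
After 7 (swap(3, 0)): [0, 4, 2, 3, 1, 5]
After 8 (swap(1, 4)): [0, 1, 2, 3, 4, 5]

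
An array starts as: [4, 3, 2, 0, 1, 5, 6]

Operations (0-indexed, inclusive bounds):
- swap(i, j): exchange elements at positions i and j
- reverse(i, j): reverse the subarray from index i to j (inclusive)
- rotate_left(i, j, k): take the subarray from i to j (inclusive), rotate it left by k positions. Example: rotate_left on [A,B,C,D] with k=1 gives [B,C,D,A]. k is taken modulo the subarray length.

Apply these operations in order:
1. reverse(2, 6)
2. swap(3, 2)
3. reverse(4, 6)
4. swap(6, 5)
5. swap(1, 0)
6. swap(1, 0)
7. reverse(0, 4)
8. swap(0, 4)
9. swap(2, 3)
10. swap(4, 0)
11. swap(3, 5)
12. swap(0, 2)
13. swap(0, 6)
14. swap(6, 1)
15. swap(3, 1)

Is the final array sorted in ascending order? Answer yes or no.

After 1 (reverse(2, 6)): [4, 3, 6, 5, 1, 0, 2]
After 2 (swap(3, 2)): [4, 3, 5, 6, 1, 0, 2]
After 3 (reverse(4, 6)): [4, 3, 5, 6, 2, 0, 1]
After 4 (swap(6, 5)): [4, 3, 5, 6, 2, 1, 0]
After 5 (swap(1, 0)): [3, 4, 5, 6, 2, 1, 0]
After 6 (swap(1, 0)): [4, 3, 5, 6, 2, 1, 0]
After 7 (reverse(0, 4)): [2, 6, 5, 3, 4, 1, 0]
After 8 (swap(0, 4)): [4, 6, 5, 3, 2, 1, 0]
After 9 (swap(2, 3)): [4, 6, 3, 5, 2, 1, 0]
After 10 (swap(4, 0)): [2, 6, 3, 5, 4, 1, 0]
After 11 (swap(3, 5)): [2, 6, 3, 1, 4, 5, 0]
After 12 (swap(0, 2)): [3, 6, 2, 1, 4, 5, 0]
After 13 (swap(0, 6)): [0, 6, 2, 1, 4, 5, 3]
After 14 (swap(6, 1)): [0, 3, 2, 1, 4, 5, 6]
After 15 (swap(3, 1)): [0, 1, 2, 3, 4, 5, 6]

Answer: yes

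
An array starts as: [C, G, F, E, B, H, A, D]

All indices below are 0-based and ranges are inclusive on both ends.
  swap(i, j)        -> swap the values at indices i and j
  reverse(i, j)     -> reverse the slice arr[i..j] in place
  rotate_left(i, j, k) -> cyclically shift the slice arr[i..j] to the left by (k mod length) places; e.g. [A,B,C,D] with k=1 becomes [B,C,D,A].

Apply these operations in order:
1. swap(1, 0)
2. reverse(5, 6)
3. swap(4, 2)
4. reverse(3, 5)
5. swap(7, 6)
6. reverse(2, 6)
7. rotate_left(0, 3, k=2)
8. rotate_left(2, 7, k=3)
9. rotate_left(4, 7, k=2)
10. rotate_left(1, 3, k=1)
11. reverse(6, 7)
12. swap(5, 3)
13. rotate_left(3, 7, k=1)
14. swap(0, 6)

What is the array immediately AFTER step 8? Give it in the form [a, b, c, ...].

Answer: [D, E, A, B, H, G, C, F]

Derivation:
After 1 (swap(1, 0)): [G, C, F, E, B, H, A, D]
After 2 (reverse(5, 6)): [G, C, F, E, B, A, H, D]
After 3 (swap(4, 2)): [G, C, B, E, F, A, H, D]
After 4 (reverse(3, 5)): [G, C, B, A, F, E, H, D]
After 5 (swap(7, 6)): [G, C, B, A, F, E, D, H]
After 6 (reverse(2, 6)): [G, C, D, E, F, A, B, H]
After 7 (rotate_left(0, 3, k=2)): [D, E, G, C, F, A, B, H]
After 8 (rotate_left(2, 7, k=3)): [D, E, A, B, H, G, C, F]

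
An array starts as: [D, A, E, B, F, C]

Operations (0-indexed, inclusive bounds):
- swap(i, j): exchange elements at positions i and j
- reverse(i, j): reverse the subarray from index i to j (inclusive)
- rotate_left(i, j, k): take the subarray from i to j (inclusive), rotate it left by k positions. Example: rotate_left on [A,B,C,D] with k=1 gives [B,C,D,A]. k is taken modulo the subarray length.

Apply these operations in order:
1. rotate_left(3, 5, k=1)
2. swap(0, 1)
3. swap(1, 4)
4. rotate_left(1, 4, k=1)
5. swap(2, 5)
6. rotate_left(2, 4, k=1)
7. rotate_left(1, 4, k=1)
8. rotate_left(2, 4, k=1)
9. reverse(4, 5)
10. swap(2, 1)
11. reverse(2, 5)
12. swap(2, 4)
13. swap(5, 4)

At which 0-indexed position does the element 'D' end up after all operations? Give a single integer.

After 1 (rotate_left(3, 5, k=1)): [D, A, E, F, C, B]
After 2 (swap(0, 1)): [A, D, E, F, C, B]
After 3 (swap(1, 4)): [A, C, E, F, D, B]
After 4 (rotate_left(1, 4, k=1)): [A, E, F, D, C, B]
After 5 (swap(2, 5)): [A, E, B, D, C, F]
After 6 (rotate_left(2, 4, k=1)): [A, E, D, C, B, F]
After 7 (rotate_left(1, 4, k=1)): [A, D, C, B, E, F]
After 8 (rotate_left(2, 4, k=1)): [A, D, B, E, C, F]
After 9 (reverse(4, 5)): [A, D, B, E, F, C]
After 10 (swap(2, 1)): [A, B, D, E, F, C]
After 11 (reverse(2, 5)): [A, B, C, F, E, D]
After 12 (swap(2, 4)): [A, B, E, F, C, D]
After 13 (swap(5, 4)): [A, B, E, F, D, C]

Answer: 4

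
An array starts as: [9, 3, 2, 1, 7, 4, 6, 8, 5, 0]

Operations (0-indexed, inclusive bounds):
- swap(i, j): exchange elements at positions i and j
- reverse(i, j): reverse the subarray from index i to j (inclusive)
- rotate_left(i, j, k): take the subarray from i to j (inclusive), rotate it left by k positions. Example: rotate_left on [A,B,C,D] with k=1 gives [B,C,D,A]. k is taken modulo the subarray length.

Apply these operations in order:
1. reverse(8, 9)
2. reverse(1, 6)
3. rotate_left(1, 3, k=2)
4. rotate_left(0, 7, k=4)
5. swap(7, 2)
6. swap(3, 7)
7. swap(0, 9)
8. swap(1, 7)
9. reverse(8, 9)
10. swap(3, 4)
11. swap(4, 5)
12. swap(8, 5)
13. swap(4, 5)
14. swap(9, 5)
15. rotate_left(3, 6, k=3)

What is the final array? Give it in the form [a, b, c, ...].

Answer: [5, 8, 4, 6, 9, 1, 0, 2, 3, 7]

Derivation:
After 1 (reverse(8, 9)): [9, 3, 2, 1, 7, 4, 6, 8, 0, 5]
After 2 (reverse(1, 6)): [9, 6, 4, 7, 1, 2, 3, 8, 0, 5]
After 3 (rotate_left(1, 3, k=2)): [9, 7, 6, 4, 1, 2, 3, 8, 0, 5]
After 4 (rotate_left(0, 7, k=4)): [1, 2, 3, 8, 9, 7, 6, 4, 0, 5]
After 5 (swap(7, 2)): [1, 2, 4, 8, 9, 7, 6, 3, 0, 5]
After 6 (swap(3, 7)): [1, 2, 4, 3, 9, 7, 6, 8, 0, 5]
After 7 (swap(0, 9)): [5, 2, 4, 3, 9, 7, 6, 8, 0, 1]
After 8 (swap(1, 7)): [5, 8, 4, 3, 9, 7, 6, 2, 0, 1]
After 9 (reverse(8, 9)): [5, 8, 4, 3, 9, 7, 6, 2, 1, 0]
After 10 (swap(3, 4)): [5, 8, 4, 9, 3, 7, 6, 2, 1, 0]
After 11 (swap(4, 5)): [5, 8, 4, 9, 7, 3, 6, 2, 1, 0]
After 12 (swap(8, 5)): [5, 8, 4, 9, 7, 1, 6, 2, 3, 0]
After 13 (swap(4, 5)): [5, 8, 4, 9, 1, 7, 6, 2, 3, 0]
After 14 (swap(9, 5)): [5, 8, 4, 9, 1, 0, 6, 2, 3, 7]
After 15 (rotate_left(3, 6, k=3)): [5, 8, 4, 6, 9, 1, 0, 2, 3, 7]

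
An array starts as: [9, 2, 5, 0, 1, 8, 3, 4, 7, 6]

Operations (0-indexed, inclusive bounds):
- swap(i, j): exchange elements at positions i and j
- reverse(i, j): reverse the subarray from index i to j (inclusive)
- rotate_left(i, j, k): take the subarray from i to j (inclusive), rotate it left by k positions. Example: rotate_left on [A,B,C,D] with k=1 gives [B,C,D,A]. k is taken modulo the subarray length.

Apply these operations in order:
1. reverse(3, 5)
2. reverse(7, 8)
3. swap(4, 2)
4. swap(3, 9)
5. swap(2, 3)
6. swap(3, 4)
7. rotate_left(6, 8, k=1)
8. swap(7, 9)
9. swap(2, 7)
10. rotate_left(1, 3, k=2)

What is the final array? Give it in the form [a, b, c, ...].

Answer: [9, 5, 2, 8, 1, 0, 7, 6, 3, 4]

Derivation:
After 1 (reverse(3, 5)): [9, 2, 5, 8, 1, 0, 3, 4, 7, 6]
After 2 (reverse(7, 8)): [9, 2, 5, 8, 1, 0, 3, 7, 4, 6]
After 3 (swap(4, 2)): [9, 2, 1, 8, 5, 0, 3, 7, 4, 6]
After 4 (swap(3, 9)): [9, 2, 1, 6, 5, 0, 3, 7, 4, 8]
After 5 (swap(2, 3)): [9, 2, 6, 1, 5, 0, 3, 7, 4, 8]
After 6 (swap(3, 4)): [9, 2, 6, 5, 1, 0, 3, 7, 4, 8]
After 7 (rotate_left(6, 8, k=1)): [9, 2, 6, 5, 1, 0, 7, 4, 3, 8]
After 8 (swap(7, 9)): [9, 2, 6, 5, 1, 0, 7, 8, 3, 4]
After 9 (swap(2, 7)): [9, 2, 8, 5, 1, 0, 7, 6, 3, 4]
After 10 (rotate_left(1, 3, k=2)): [9, 5, 2, 8, 1, 0, 7, 6, 3, 4]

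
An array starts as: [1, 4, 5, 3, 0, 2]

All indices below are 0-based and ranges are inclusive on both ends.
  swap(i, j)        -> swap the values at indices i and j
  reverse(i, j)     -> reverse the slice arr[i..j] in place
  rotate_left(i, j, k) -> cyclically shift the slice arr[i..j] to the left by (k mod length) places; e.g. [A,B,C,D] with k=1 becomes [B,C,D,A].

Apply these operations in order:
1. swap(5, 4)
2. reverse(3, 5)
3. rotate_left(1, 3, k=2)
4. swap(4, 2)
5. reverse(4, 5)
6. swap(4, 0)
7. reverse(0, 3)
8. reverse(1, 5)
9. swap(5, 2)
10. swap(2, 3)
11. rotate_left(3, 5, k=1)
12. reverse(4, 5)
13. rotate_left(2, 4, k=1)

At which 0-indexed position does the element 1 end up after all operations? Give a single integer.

After 1 (swap(5, 4)): [1, 4, 5, 3, 2, 0]
After 2 (reverse(3, 5)): [1, 4, 5, 0, 2, 3]
After 3 (rotate_left(1, 3, k=2)): [1, 0, 4, 5, 2, 3]
After 4 (swap(4, 2)): [1, 0, 2, 5, 4, 3]
After 5 (reverse(4, 5)): [1, 0, 2, 5, 3, 4]
After 6 (swap(4, 0)): [3, 0, 2, 5, 1, 4]
After 7 (reverse(0, 3)): [5, 2, 0, 3, 1, 4]
After 8 (reverse(1, 5)): [5, 4, 1, 3, 0, 2]
After 9 (swap(5, 2)): [5, 4, 2, 3, 0, 1]
After 10 (swap(2, 3)): [5, 4, 3, 2, 0, 1]
After 11 (rotate_left(3, 5, k=1)): [5, 4, 3, 0, 1, 2]
After 12 (reverse(4, 5)): [5, 4, 3, 0, 2, 1]
After 13 (rotate_left(2, 4, k=1)): [5, 4, 0, 2, 3, 1]

Answer: 5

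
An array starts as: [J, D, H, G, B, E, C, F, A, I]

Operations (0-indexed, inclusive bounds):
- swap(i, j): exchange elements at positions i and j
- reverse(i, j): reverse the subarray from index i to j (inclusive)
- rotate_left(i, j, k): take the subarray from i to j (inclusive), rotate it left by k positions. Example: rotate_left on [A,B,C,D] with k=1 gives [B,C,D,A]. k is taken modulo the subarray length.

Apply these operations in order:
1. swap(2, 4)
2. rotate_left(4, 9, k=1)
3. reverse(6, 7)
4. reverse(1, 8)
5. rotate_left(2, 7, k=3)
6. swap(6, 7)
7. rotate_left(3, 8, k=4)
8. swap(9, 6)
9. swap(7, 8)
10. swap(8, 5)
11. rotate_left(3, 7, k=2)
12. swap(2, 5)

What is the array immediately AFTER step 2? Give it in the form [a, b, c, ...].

After 1 (swap(2, 4)): [J, D, B, G, H, E, C, F, A, I]
After 2 (rotate_left(4, 9, k=1)): [J, D, B, G, E, C, F, A, I, H]

Answer: [J, D, B, G, E, C, F, A, I, H]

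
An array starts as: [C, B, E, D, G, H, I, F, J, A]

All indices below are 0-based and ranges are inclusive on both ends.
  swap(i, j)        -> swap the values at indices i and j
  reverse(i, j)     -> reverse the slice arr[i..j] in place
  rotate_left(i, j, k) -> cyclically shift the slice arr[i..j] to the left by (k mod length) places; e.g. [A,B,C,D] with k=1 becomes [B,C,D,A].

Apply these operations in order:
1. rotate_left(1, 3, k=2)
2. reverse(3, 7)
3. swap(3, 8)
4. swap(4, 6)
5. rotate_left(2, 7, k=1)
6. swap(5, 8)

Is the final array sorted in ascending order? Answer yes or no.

Answer: no

Derivation:
After 1 (rotate_left(1, 3, k=2)): [C, D, B, E, G, H, I, F, J, A]
After 2 (reverse(3, 7)): [C, D, B, F, I, H, G, E, J, A]
After 3 (swap(3, 8)): [C, D, B, J, I, H, G, E, F, A]
After 4 (swap(4, 6)): [C, D, B, J, G, H, I, E, F, A]
After 5 (rotate_left(2, 7, k=1)): [C, D, J, G, H, I, E, B, F, A]
After 6 (swap(5, 8)): [C, D, J, G, H, F, E, B, I, A]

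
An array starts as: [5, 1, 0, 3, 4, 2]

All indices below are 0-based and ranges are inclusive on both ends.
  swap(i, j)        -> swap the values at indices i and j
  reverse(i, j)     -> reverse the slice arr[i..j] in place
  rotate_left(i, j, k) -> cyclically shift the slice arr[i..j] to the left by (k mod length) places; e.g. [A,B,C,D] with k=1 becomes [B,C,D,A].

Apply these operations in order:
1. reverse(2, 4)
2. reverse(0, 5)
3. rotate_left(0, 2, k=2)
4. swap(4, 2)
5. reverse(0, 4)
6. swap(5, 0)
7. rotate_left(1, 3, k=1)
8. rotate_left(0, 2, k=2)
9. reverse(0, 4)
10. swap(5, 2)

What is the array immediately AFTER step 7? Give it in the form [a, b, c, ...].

Answer: [5, 1, 2, 4, 3, 0]

Derivation:
After 1 (reverse(2, 4)): [5, 1, 4, 3, 0, 2]
After 2 (reverse(0, 5)): [2, 0, 3, 4, 1, 5]
After 3 (rotate_left(0, 2, k=2)): [3, 2, 0, 4, 1, 5]
After 4 (swap(4, 2)): [3, 2, 1, 4, 0, 5]
After 5 (reverse(0, 4)): [0, 4, 1, 2, 3, 5]
After 6 (swap(5, 0)): [5, 4, 1, 2, 3, 0]
After 7 (rotate_left(1, 3, k=1)): [5, 1, 2, 4, 3, 0]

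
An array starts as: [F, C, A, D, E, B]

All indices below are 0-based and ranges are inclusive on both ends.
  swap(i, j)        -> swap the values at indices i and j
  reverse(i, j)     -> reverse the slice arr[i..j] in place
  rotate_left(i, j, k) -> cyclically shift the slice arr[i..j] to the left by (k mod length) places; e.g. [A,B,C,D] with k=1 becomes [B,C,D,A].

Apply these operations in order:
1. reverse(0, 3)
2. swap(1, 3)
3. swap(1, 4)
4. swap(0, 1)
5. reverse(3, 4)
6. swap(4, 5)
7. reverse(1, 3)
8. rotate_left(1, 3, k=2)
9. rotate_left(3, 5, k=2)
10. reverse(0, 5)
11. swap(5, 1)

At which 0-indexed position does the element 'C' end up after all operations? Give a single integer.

Answer: 5

Derivation:
After 1 (reverse(0, 3)): [D, A, C, F, E, B]
After 2 (swap(1, 3)): [D, F, C, A, E, B]
After 3 (swap(1, 4)): [D, E, C, A, F, B]
After 4 (swap(0, 1)): [E, D, C, A, F, B]
After 5 (reverse(3, 4)): [E, D, C, F, A, B]
After 6 (swap(4, 5)): [E, D, C, F, B, A]
After 7 (reverse(1, 3)): [E, F, C, D, B, A]
After 8 (rotate_left(1, 3, k=2)): [E, D, F, C, B, A]
After 9 (rotate_left(3, 5, k=2)): [E, D, F, A, C, B]
After 10 (reverse(0, 5)): [B, C, A, F, D, E]
After 11 (swap(5, 1)): [B, E, A, F, D, C]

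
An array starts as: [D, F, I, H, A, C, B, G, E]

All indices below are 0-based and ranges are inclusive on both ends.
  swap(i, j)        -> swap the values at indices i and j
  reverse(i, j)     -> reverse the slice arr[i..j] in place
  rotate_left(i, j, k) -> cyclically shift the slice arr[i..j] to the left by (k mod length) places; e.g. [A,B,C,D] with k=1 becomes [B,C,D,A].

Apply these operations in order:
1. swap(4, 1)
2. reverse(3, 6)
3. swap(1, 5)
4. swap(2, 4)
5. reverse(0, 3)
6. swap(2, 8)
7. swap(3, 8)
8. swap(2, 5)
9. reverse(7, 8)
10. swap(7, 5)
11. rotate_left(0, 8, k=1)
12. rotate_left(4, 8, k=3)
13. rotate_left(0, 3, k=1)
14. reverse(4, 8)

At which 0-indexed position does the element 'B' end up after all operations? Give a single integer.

Answer: 7

Derivation:
After 1 (swap(4, 1)): [D, A, I, H, F, C, B, G, E]
After 2 (reverse(3, 6)): [D, A, I, B, C, F, H, G, E]
After 3 (swap(1, 5)): [D, F, I, B, C, A, H, G, E]
After 4 (swap(2, 4)): [D, F, C, B, I, A, H, G, E]
After 5 (reverse(0, 3)): [B, C, F, D, I, A, H, G, E]
After 6 (swap(2, 8)): [B, C, E, D, I, A, H, G, F]
After 7 (swap(3, 8)): [B, C, E, F, I, A, H, G, D]
After 8 (swap(2, 5)): [B, C, A, F, I, E, H, G, D]
After 9 (reverse(7, 8)): [B, C, A, F, I, E, H, D, G]
After 10 (swap(7, 5)): [B, C, A, F, I, D, H, E, G]
After 11 (rotate_left(0, 8, k=1)): [C, A, F, I, D, H, E, G, B]
After 12 (rotate_left(4, 8, k=3)): [C, A, F, I, G, B, D, H, E]
After 13 (rotate_left(0, 3, k=1)): [A, F, I, C, G, B, D, H, E]
After 14 (reverse(4, 8)): [A, F, I, C, E, H, D, B, G]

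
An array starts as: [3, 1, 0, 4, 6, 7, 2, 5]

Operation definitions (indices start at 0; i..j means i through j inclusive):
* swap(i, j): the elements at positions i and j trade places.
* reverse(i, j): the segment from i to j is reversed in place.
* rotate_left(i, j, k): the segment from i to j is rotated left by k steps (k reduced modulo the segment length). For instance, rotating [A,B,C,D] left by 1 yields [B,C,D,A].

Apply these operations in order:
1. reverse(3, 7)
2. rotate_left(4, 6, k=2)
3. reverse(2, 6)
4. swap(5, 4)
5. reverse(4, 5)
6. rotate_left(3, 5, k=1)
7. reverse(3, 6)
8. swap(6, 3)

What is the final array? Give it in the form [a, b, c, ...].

After 1 (reverse(3, 7)): [3, 1, 0, 5, 2, 7, 6, 4]
After 2 (rotate_left(4, 6, k=2)): [3, 1, 0, 5, 6, 2, 7, 4]
After 3 (reverse(2, 6)): [3, 1, 7, 2, 6, 5, 0, 4]
After 4 (swap(5, 4)): [3, 1, 7, 2, 5, 6, 0, 4]
After 5 (reverse(4, 5)): [3, 1, 7, 2, 6, 5, 0, 4]
After 6 (rotate_left(3, 5, k=1)): [3, 1, 7, 6, 5, 2, 0, 4]
After 7 (reverse(3, 6)): [3, 1, 7, 0, 2, 5, 6, 4]
After 8 (swap(6, 3)): [3, 1, 7, 6, 2, 5, 0, 4]

Answer: [3, 1, 7, 6, 2, 5, 0, 4]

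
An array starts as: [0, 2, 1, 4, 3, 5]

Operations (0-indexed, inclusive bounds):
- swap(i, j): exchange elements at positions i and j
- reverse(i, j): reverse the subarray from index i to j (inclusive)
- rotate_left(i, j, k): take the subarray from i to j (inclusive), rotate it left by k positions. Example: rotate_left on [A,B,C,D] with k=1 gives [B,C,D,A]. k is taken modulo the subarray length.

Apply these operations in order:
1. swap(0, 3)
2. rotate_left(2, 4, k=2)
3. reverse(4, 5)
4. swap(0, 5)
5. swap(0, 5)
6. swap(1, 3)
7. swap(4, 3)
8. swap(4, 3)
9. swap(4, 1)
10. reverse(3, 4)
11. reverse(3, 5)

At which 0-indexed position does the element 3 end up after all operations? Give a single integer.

Answer: 2

Derivation:
After 1 (swap(0, 3)): [4, 2, 1, 0, 3, 5]
After 2 (rotate_left(2, 4, k=2)): [4, 2, 3, 1, 0, 5]
After 3 (reverse(4, 5)): [4, 2, 3, 1, 5, 0]
After 4 (swap(0, 5)): [0, 2, 3, 1, 5, 4]
After 5 (swap(0, 5)): [4, 2, 3, 1, 5, 0]
After 6 (swap(1, 3)): [4, 1, 3, 2, 5, 0]
After 7 (swap(4, 3)): [4, 1, 3, 5, 2, 0]
After 8 (swap(4, 3)): [4, 1, 3, 2, 5, 0]
After 9 (swap(4, 1)): [4, 5, 3, 2, 1, 0]
After 10 (reverse(3, 4)): [4, 5, 3, 1, 2, 0]
After 11 (reverse(3, 5)): [4, 5, 3, 0, 2, 1]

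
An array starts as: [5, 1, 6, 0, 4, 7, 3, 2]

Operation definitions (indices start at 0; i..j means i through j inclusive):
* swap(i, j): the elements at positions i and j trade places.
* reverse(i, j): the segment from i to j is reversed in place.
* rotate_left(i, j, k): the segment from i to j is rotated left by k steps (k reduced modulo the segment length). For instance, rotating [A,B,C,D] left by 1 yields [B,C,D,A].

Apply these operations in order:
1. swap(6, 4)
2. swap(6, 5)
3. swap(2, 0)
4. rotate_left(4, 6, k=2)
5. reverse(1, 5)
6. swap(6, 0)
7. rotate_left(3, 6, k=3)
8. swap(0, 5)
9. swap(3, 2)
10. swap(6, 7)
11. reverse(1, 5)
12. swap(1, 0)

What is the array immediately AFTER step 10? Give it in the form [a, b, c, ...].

Answer: [5, 3, 6, 7, 0, 4, 2, 1]

Derivation:
After 1 (swap(6, 4)): [5, 1, 6, 0, 3, 7, 4, 2]
After 2 (swap(6, 5)): [5, 1, 6, 0, 3, 4, 7, 2]
After 3 (swap(2, 0)): [6, 1, 5, 0, 3, 4, 7, 2]
After 4 (rotate_left(4, 6, k=2)): [6, 1, 5, 0, 7, 3, 4, 2]
After 5 (reverse(1, 5)): [6, 3, 7, 0, 5, 1, 4, 2]
After 6 (swap(6, 0)): [4, 3, 7, 0, 5, 1, 6, 2]
After 7 (rotate_left(3, 6, k=3)): [4, 3, 7, 6, 0, 5, 1, 2]
After 8 (swap(0, 5)): [5, 3, 7, 6, 0, 4, 1, 2]
After 9 (swap(3, 2)): [5, 3, 6, 7, 0, 4, 1, 2]
After 10 (swap(6, 7)): [5, 3, 6, 7, 0, 4, 2, 1]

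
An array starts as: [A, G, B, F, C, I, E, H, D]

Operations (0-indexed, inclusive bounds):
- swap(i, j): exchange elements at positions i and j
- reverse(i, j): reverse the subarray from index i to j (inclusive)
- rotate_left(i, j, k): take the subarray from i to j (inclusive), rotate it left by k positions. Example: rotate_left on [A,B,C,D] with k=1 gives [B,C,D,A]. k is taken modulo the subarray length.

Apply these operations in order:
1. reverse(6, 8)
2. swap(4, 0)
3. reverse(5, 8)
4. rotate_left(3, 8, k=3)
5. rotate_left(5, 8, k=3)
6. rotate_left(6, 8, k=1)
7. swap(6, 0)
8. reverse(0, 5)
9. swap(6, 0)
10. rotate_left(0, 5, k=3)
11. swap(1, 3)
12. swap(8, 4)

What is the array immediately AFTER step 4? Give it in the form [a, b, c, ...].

Answer: [C, G, B, H, D, I, F, A, E]

Derivation:
After 1 (reverse(6, 8)): [A, G, B, F, C, I, D, H, E]
After 2 (swap(4, 0)): [C, G, B, F, A, I, D, H, E]
After 3 (reverse(5, 8)): [C, G, B, F, A, E, H, D, I]
After 4 (rotate_left(3, 8, k=3)): [C, G, B, H, D, I, F, A, E]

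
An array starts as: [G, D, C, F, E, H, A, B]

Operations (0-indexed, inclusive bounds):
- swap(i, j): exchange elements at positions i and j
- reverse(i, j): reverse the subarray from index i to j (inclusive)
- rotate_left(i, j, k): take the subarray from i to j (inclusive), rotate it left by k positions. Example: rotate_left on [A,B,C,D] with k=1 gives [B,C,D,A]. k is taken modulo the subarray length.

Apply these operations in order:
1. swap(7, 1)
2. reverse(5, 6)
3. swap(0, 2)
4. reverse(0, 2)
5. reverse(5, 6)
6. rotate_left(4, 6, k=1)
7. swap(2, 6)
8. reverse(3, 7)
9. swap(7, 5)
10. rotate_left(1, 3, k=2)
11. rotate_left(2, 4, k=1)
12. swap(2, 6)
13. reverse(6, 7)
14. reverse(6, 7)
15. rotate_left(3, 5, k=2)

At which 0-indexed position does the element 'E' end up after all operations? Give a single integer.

Answer: 6

Derivation:
After 1 (swap(7, 1)): [G, B, C, F, E, H, A, D]
After 2 (reverse(5, 6)): [G, B, C, F, E, A, H, D]
After 3 (swap(0, 2)): [C, B, G, F, E, A, H, D]
After 4 (reverse(0, 2)): [G, B, C, F, E, A, H, D]
After 5 (reverse(5, 6)): [G, B, C, F, E, H, A, D]
After 6 (rotate_left(4, 6, k=1)): [G, B, C, F, H, A, E, D]
After 7 (swap(2, 6)): [G, B, E, F, H, A, C, D]
After 8 (reverse(3, 7)): [G, B, E, D, C, A, H, F]
After 9 (swap(7, 5)): [G, B, E, D, C, F, H, A]
After 10 (rotate_left(1, 3, k=2)): [G, D, B, E, C, F, H, A]
After 11 (rotate_left(2, 4, k=1)): [G, D, E, C, B, F, H, A]
After 12 (swap(2, 6)): [G, D, H, C, B, F, E, A]
After 13 (reverse(6, 7)): [G, D, H, C, B, F, A, E]
After 14 (reverse(6, 7)): [G, D, H, C, B, F, E, A]
After 15 (rotate_left(3, 5, k=2)): [G, D, H, F, C, B, E, A]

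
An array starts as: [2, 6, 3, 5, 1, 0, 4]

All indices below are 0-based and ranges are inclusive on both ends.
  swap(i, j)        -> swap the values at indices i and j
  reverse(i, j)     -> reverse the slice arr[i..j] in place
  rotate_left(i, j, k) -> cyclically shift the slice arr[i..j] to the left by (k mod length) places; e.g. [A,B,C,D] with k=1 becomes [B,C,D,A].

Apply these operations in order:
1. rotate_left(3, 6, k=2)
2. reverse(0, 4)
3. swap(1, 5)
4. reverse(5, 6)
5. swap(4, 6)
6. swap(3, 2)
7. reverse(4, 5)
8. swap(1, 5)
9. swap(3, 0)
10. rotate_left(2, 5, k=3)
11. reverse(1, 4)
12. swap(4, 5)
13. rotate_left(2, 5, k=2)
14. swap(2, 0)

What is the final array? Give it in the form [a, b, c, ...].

Answer: [1, 4, 3, 0, 6, 5, 2]

Derivation:
After 1 (rotate_left(3, 6, k=2)): [2, 6, 3, 0, 4, 5, 1]
After 2 (reverse(0, 4)): [4, 0, 3, 6, 2, 5, 1]
After 3 (swap(1, 5)): [4, 5, 3, 6, 2, 0, 1]
After 4 (reverse(5, 6)): [4, 5, 3, 6, 2, 1, 0]
After 5 (swap(4, 6)): [4, 5, 3, 6, 0, 1, 2]
After 6 (swap(3, 2)): [4, 5, 6, 3, 0, 1, 2]
After 7 (reverse(4, 5)): [4, 5, 6, 3, 1, 0, 2]
After 8 (swap(1, 5)): [4, 0, 6, 3, 1, 5, 2]
After 9 (swap(3, 0)): [3, 0, 6, 4, 1, 5, 2]
After 10 (rotate_left(2, 5, k=3)): [3, 0, 5, 6, 4, 1, 2]
After 11 (reverse(1, 4)): [3, 4, 6, 5, 0, 1, 2]
After 12 (swap(4, 5)): [3, 4, 6, 5, 1, 0, 2]
After 13 (rotate_left(2, 5, k=2)): [3, 4, 1, 0, 6, 5, 2]
After 14 (swap(2, 0)): [1, 4, 3, 0, 6, 5, 2]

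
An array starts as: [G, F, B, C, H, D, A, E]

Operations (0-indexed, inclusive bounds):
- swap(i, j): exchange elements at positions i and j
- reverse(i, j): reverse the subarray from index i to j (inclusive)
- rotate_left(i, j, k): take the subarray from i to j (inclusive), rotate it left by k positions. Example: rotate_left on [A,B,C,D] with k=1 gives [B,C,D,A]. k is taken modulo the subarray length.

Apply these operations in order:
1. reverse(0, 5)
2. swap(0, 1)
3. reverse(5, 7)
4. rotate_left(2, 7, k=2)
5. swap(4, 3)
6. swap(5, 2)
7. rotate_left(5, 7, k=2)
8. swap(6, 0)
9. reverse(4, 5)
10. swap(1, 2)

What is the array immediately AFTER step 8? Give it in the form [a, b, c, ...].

After 1 (reverse(0, 5)): [D, H, C, B, F, G, A, E]
After 2 (swap(0, 1)): [H, D, C, B, F, G, A, E]
After 3 (reverse(5, 7)): [H, D, C, B, F, E, A, G]
After 4 (rotate_left(2, 7, k=2)): [H, D, F, E, A, G, C, B]
After 5 (swap(4, 3)): [H, D, F, A, E, G, C, B]
After 6 (swap(5, 2)): [H, D, G, A, E, F, C, B]
After 7 (rotate_left(5, 7, k=2)): [H, D, G, A, E, B, F, C]
After 8 (swap(6, 0)): [F, D, G, A, E, B, H, C]

Answer: [F, D, G, A, E, B, H, C]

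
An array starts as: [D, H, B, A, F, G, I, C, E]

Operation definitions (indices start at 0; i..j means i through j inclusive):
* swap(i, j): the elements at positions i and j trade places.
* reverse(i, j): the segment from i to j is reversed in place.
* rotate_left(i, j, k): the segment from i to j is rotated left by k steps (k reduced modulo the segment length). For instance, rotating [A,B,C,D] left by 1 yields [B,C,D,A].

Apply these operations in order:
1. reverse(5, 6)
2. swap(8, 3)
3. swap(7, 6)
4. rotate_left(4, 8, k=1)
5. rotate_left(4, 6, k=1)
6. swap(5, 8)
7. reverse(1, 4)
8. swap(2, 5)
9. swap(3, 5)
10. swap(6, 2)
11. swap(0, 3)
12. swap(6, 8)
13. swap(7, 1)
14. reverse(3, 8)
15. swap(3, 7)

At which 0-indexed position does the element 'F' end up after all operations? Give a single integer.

After 1 (reverse(5, 6)): [D, H, B, A, F, I, G, C, E]
After 2 (swap(8, 3)): [D, H, B, E, F, I, G, C, A]
After 3 (swap(7, 6)): [D, H, B, E, F, I, C, G, A]
After 4 (rotate_left(4, 8, k=1)): [D, H, B, E, I, C, G, A, F]
After 5 (rotate_left(4, 6, k=1)): [D, H, B, E, C, G, I, A, F]
After 6 (swap(5, 8)): [D, H, B, E, C, F, I, A, G]
After 7 (reverse(1, 4)): [D, C, E, B, H, F, I, A, G]
After 8 (swap(2, 5)): [D, C, F, B, H, E, I, A, G]
After 9 (swap(3, 5)): [D, C, F, E, H, B, I, A, G]
After 10 (swap(6, 2)): [D, C, I, E, H, B, F, A, G]
After 11 (swap(0, 3)): [E, C, I, D, H, B, F, A, G]
After 12 (swap(6, 8)): [E, C, I, D, H, B, G, A, F]
After 13 (swap(7, 1)): [E, A, I, D, H, B, G, C, F]
After 14 (reverse(3, 8)): [E, A, I, F, C, G, B, H, D]
After 15 (swap(3, 7)): [E, A, I, H, C, G, B, F, D]

Answer: 7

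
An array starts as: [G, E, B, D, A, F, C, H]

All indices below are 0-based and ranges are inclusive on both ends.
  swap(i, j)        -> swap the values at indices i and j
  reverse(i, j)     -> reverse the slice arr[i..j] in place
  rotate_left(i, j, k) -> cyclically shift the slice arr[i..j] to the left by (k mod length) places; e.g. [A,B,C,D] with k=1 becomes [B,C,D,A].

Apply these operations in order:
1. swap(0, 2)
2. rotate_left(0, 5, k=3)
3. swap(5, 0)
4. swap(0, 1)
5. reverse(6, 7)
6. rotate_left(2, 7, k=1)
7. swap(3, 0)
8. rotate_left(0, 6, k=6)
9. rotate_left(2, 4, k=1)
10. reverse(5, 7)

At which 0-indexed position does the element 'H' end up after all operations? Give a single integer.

Answer: 6

Derivation:
After 1 (swap(0, 2)): [B, E, G, D, A, F, C, H]
After 2 (rotate_left(0, 5, k=3)): [D, A, F, B, E, G, C, H]
After 3 (swap(5, 0)): [G, A, F, B, E, D, C, H]
After 4 (swap(0, 1)): [A, G, F, B, E, D, C, H]
After 5 (reverse(6, 7)): [A, G, F, B, E, D, H, C]
After 6 (rotate_left(2, 7, k=1)): [A, G, B, E, D, H, C, F]
After 7 (swap(3, 0)): [E, G, B, A, D, H, C, F]
After 8 (rotate_left(0, 6, k=6)): [C, E, G, B, A, D, H, F]
After 9 (rotate_left(2, 4, k=1)): [C, E, B, A, G, D, H, F]
After 10 (reverse(5, 7)): [C, E, B, A, G, F, H, D]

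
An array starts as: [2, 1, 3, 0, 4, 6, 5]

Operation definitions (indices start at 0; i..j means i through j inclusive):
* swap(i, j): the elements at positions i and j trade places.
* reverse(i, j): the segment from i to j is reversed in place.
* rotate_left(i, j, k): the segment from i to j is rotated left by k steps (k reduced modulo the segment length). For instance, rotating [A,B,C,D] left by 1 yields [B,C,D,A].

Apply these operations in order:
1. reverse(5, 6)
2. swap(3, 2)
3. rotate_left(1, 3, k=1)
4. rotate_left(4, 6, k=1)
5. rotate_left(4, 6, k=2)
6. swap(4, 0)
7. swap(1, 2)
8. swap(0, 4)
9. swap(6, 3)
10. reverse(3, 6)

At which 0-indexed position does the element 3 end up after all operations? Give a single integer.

Answer: 1

Derivation:
After 1 (reverse(5, 6)): [2, 1, 3, 0, 4, 5, 6]
After 2 (swap(3, 2)): [2, 1, 0, 3, 4, 5, 6]
After 3 (rotate_left(1, 3, k=1)): [2, 0, 3, 1, 4, 5, 6]
After 4 (rotate_left(4, 6, k=1)): [2, 0, 3, 1, 5, 6, 4]
After 5 (rotate_left(4, 6, k=2)): [2, 0, 3, 1, 4, 5, 6]
After 6 (swap(4, 0)): [4, 0, 3, 1, 2, 5, 6]
After 7 (swap(1, 2)): [4, 3, 0, 1, 2, 5, 6]
After 8 (swap(0, 4)): [2, 3, 0, 1, 4, 5, 6]
After 9 (swap(6, 3)): [2, 3, 0, 6, 4, 5, 1]
After 10 (reverse(3, 6)): [2, 3, 0, 1, 5, 4, 6]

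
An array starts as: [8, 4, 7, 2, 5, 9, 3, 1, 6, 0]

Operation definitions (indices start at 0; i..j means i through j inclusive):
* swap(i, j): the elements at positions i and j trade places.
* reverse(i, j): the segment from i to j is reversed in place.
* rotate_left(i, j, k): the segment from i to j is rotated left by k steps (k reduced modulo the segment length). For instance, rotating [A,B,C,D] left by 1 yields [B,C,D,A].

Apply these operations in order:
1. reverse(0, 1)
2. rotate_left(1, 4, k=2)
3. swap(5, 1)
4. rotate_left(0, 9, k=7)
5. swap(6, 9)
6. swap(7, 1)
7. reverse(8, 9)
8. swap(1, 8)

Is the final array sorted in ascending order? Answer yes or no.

After 1 (reverse(0, 1)): [4, 8, 7, 2, 5, 9, 3, 1, 6, 0]
After 2 (rotate_left(1, 4, k=2)): [4, 2, 5, 8, 7, 9, 3, 1, 6, 0]
After 3 (swap(5, 1)): [4, 9, 5, 8, 7, 2, 3, 1, 6, 0]
After 4 (rotate_left(0, 9, k=7)): [1, 6, 0, 4, 9, 5, 8, 7, 2, 3]
After 5 (swap(6, 9)): [1, 6, 0, 4, 9, 5, 3, 7, 2, 8]
After 6 (swap(7, 1)): [1, 7, 0, 4, 9, 5, 3, 6, 2, 8]
After 7 (reverse(8, 9)): [1, 7, 0, 4, 9, 5, 3, 6, 8, 2]
After 8 (swap(1, 8)): [1, 8, 0, 4, 9, 5, 3, 6, 7, 2]

Answer: no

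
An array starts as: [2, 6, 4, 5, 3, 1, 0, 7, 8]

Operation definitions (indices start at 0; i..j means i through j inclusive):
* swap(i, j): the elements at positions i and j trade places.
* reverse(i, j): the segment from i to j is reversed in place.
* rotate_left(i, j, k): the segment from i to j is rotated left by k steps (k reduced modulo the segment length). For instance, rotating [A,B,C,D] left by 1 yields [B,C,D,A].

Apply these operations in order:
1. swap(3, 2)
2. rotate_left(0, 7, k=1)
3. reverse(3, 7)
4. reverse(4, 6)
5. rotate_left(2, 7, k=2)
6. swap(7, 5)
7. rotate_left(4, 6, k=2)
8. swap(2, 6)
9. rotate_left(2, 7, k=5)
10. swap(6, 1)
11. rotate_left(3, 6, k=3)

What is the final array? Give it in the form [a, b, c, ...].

After 1 (swap(3, 2)): [2, 6, 5, 4, 3, 1, 0, 7, 8]
After 2 (rotate_left(0, 7, k=1)): [6, 5, 4, 3, 1, 0, 7, 2, 8]
After 3 (reverse(3, 7)): [6, 5, 4, 2, 7, 0, 1, 3, 8]
After 4 (reverse(4, 6)): [6, 5, 4, 2, 1, 0, 7, 3, 8]
After 5 (rotate_left(2, 7, k=2)): [6, 5, 1, 0, 7, 3, 4, 2, 8]
After 6 (swap(7, 5)): [6, 5, 1, 0, 7, 2, 4, 3, 8]
After 7 (rotate_left(4, 6, k=2)): [6, 5, 1, 0, 4, 7, 2, 3, 8]
After 8 (swap(2, 6)): [6, 5, 2, 0, 4, 7, 1, 3, 8]
After 9 (rotate_left(2, 7, k=5)): [6, 5, 3, 2, 0, 4, 7, 1, 8]
After 10 (swap(6, 1)): [6, 7, 3, 2, 0, 4, 5, 1, 8]
After 11 (rotate_left(3, 6, k=3)): [6, 7, 3, 5, 2, 0, 4, 1, 8]

Answer: [6, 7, 3, 5, 2, 0, 4, 1, 8]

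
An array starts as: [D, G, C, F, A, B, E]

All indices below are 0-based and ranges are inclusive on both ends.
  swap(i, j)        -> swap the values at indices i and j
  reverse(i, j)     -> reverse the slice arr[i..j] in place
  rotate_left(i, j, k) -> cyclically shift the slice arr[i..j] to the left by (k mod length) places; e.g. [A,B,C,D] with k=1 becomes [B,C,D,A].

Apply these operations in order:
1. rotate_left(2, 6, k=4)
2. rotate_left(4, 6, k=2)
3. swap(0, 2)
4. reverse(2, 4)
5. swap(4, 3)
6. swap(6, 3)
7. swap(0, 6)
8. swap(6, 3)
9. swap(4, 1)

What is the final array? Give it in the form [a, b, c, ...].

Answer: [D, C, B, E, G, F, A]

Derivation:
After 1 (rotate_left(2, 6, k=4)): [D, G, E, C, F, A, B]
After 2 (rotate_left(4, 6, k=2)): [D, G, E, C, B, F, A]
After 3 (swap(0, 2)): [E, G, D, C, B, F, A]
After 4 (reverse(2, 4)): [E, G, B, C, D, F, A]
After 5 (swap(4, 3)): [E, G, B, D, C, F, A]
After 6 (swap(6, 3)): [E, G, B, A, C, F, D]
After 7 (swap(0, 6)): [D, G, B, A, C, F, E]
After 8 (swap(6, 3)): [D, G, B, E, C, F, A]
After 9 (swap(4, 1)): [D, C, B, E, G, F, A]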